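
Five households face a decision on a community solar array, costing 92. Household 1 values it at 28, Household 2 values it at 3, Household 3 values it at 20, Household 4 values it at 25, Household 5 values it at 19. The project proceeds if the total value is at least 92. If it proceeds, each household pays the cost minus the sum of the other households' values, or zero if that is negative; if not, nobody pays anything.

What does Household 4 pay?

Total value 95 ≥ cost 92, so the project is built.
The other households' values sum to 70.
Cost minus that sum is 92 - 70 = 22.

22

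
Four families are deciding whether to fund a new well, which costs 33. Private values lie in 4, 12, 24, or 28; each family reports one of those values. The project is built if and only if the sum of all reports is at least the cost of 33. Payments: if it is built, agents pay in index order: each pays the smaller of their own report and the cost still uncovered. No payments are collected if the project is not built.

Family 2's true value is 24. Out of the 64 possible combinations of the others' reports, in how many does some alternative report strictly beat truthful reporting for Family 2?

Others report (4, 4, 24): truth gives 0; report 4 gives 20 > 0. Violating.
Others report (4, 4, 28): truth gives 0; report 4 gives 20 > 0. Violating.
Others report (4, 12, 12): truth gives 0; report 12 gives 12 > 0. Violating.
Others report (4, 12, 24): truth gives 0; report 4 gives 20 > 0. Violating.
Others report (4, 4, 4): truth gives 0; no alternative beats it.
Others report (4, 4, 12): truth gives 0; no alternative beats it.
(Checking all 64 profiles: 60 have a profitable deviation, 4 do not.)

60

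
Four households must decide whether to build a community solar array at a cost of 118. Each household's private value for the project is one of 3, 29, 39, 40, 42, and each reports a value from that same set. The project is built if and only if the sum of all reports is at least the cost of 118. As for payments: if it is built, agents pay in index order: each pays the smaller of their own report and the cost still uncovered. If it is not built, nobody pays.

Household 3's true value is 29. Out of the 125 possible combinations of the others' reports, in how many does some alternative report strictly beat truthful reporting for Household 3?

27

Others report (39, 39, 39): truth gives 0; report 3 gives 26 > 0. Violating.
Others report (39, 39, 40): truth gives 0; report 3 gives 26 > 0. Violating.
Others report (39, 39, 42): truth gives 0; report 3 gives 26 > 0. Violating.
Others report (39, 40, 39): truth gives 0; report 3 gives 26 > 0. Violating.
Others report (3, 3, 3): truth gives 0; no alternative beats it.
Others report (3, 3, 29): truth gives 0; no alternative beats it.
(Checking all 125 profiles: 27 have a profitable deviation, 98 do not.)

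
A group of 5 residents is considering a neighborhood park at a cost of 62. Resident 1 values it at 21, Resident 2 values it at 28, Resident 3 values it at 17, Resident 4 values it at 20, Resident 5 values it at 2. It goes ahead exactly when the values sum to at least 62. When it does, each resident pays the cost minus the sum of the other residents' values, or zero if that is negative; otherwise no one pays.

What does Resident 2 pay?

2

Total value 88 ≥ cost 62, so the project is built.
The other residents' values sum to 60.
Cost minus that sum is 62 - 60 = 2.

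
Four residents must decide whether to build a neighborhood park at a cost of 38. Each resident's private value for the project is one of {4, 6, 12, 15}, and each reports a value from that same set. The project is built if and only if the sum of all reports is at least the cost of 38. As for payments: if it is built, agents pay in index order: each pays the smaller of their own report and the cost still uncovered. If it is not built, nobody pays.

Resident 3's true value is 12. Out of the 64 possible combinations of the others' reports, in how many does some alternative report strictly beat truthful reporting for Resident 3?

20

Others report (4, 15, 15): truth gives 0; report 4 gives 8 > 0. Violating.
Others report (6, 12, 15): truth gives 0; report 6 gives 6 > 0. Violating.
Others report (6, 15, 12): truth gives 0; report 6 gives 6 > 0. Violating.
Others report (6, 15, 15): truth gives 0; report 4 gives 8 > 0. Violating.
Others report (4, 4, 4): truth gives 0; no alternative beats it.
Others report (4, 4, 6): truth gives 0; no alternative beats it.
(Checking all 64 profiles: 20 have a profitable deviation, 44 do not.)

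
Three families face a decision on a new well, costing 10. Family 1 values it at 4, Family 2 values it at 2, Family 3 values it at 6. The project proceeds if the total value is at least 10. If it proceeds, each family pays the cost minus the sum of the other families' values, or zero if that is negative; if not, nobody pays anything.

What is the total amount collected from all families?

Total value 12 ≥ cost 10, so it is built.
Family 1: others sum to 8; max(0, 10 - 8) = 2.
Family 2: others sum to 10; max(0, 10 - 10) = 0.
Family 3: others sum to 6; max(0, 10 - 6) = 4.
Total collected = 2 + 0 + 4 = 6.

6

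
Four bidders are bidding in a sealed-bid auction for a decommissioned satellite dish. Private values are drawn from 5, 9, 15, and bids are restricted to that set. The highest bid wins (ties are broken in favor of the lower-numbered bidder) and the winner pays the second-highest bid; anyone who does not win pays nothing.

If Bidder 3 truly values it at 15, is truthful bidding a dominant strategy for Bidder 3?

Yes

Check each profile of the others' bids and compare truth against every alternative bid.
Others bid (5, 9, 5): truth gives 6, best alternative gives 0.
Others bid (5, 9, 9): truth gives 6, best alternative gives 0.
Others bid (9, 5, 5): truth gives 6, best alternative gives 0.
Others bid (9, 5, 9): truth gives 6, best alternative gives 0.
Others bid (9, 9, 5): truth gives 6, best alternative gives 0.
Others bid (9, 9, 9): truth gives 6, best alternative gives 0.
(Remaining 21 profiles checked similarly; truth is weakly best in each.)
In every case the truthful bid is at least as good as any alternative, so it is a dominant strategy.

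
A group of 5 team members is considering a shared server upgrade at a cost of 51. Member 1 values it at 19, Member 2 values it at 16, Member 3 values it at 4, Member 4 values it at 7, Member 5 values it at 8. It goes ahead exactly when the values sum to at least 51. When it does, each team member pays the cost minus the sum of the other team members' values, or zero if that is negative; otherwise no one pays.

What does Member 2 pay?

Total value 54 ≥ cost 51, so the project is built.
The other team members' values sum to 38.
Cost minus that sum is 51 - 38 = 13.

13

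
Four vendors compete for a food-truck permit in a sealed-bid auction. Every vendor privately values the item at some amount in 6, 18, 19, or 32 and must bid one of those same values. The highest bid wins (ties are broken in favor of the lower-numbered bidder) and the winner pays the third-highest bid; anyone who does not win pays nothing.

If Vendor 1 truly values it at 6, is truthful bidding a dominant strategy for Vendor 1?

Check each profile of the others' bids and compare truth against every alternative bid.
Others bid (6, 18, 18): truth gives 0, best alternative gives -12.
Others bid (18, 6, 18): truth gives 0, best alternative gives -12.
Others bid (18, 18, 6): truth gives 0, best alternative gives -12.
Others bid (18, 18, 18): truth gives 0, best alternative gives -12.
Others bid (6, 6, 6): truth gives 0, best alternative gives 0.
Others bid (6, 6, 18): truth gives 0, best alternative gives 0.
(Remaining 58 profiles checked similarly; truth is weakly best in each.)
In every case the truthful bid is at least as good as any alternative, so it is a dominant strategy.

Yes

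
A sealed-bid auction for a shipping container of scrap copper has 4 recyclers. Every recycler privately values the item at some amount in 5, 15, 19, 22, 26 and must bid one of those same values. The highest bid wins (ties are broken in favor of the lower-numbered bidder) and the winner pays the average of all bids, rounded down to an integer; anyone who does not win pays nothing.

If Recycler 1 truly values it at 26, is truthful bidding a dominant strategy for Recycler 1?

No

Consider the case where Recycler 2 bids 5, Recycler 3 bids 5 and Recycler 4 bids 5.
Truthful bid 26: wins, pays 10, utility 26 - 10 = 16.
Bid 5 instead: wins, pays 5, utility 26 - 5 = 21.
Since 21 > 16, bidding 5 is strictly better here, so truthful bidding is not dominant.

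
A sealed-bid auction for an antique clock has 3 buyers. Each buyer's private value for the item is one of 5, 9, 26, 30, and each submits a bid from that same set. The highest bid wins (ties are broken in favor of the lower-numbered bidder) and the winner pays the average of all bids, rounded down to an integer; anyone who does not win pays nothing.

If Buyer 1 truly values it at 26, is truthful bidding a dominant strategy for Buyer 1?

No

Consider the case where Buyer 2 bids 5 and Buyer 3 bids 5.
Truthful bid 26: wins, pays 12, utility 26 - 12 = 14.
Bid 5 instead: wins, pays 5, utility 26 - 5 = 21.
Since 21 > 14, bidding 5 is strictly better here, so truthful bidding is not dominant.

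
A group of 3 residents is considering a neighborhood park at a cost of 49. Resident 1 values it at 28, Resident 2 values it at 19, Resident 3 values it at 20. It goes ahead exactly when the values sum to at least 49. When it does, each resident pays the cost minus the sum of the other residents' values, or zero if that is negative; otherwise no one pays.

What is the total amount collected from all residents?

13

Total value 67 ≥ cost 49, so it is built.
Resident 1: others sum to 39; max(0, 49 - 39) = 10.
Resident 2: others sum to 48; max(0, 49 - 48) = 1.
Resident 3: others sum to 47; max(0, 49 - 47) = 2.
Total collected = 10 + 1 + 2 = 13.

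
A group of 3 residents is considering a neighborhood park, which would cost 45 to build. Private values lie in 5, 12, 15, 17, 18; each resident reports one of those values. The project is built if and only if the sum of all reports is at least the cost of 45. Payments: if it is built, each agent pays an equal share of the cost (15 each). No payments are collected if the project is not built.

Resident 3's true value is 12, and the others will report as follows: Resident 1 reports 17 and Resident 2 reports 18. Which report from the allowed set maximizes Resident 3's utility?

5

Report 5: project not built, utility 0.
Report 12: project built, pays 15, utility 12 - 15 = -3.
Report 15: project built, pays 15, utility 12 - 15 = -3.
Report 17: project built, pays 15, utility 12 - 15 = -3.
Report 18: project built, pays 15, utility 12 - 15 = -3.
The best choice is 5 with utility 0.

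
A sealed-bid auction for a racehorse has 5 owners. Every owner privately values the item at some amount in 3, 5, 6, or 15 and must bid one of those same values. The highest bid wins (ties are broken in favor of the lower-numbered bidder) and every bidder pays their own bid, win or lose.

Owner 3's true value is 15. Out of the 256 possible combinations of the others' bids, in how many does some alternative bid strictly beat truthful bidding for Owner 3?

148

Others bid (3, 3, 3, 3): truth gives 0; bid 5 gives 10 > 0. Violating.
Others bid (3, 3, 3, 5): truth gives 0; bid 5 gives 10 > 0. Violating.
Others bid (3, 3, 3, 6): truth gives 0; bid 6 gives 9 > 0. Violating.
Others bid (3, 3, 5, 3): truth gives 0; bid 5 gives 10 > 0. Violating.
Others bid (3, 3, 3, 15): truth gives 0; no alternative beats it.
Others bid (3, 3, 5, 15): truth gives 0; no alternative beats it.
(Checking all 256 profiles: 148 have a profitable deviation, 108 do not.)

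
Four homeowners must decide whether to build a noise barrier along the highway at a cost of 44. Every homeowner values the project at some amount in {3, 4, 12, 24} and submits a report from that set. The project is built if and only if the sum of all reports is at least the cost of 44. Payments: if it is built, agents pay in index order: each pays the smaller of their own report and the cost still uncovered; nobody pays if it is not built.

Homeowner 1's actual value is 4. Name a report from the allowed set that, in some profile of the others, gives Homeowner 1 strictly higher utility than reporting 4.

Suppose Homeowner 2 reports 3, Homeowner 3 reports 24 and Homeowner 4 reports 24.
Report 4: project built, pays 4, utility 4 - 4 = 0.
Report 3: project built, pays 3, utility 4 - 3 = 1.
So reporting 3 beats truth here (1 > 0).

3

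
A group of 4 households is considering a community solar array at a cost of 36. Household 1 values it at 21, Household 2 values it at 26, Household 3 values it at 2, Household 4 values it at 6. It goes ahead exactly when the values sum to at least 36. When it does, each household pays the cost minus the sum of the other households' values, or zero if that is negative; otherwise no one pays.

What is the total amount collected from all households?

9

Total value 55 ≥ cost 36, so it is built.
Household 1: others sum to 34; max(0, 36 - 34) = 2.
Household 2: others sum to 29; max(0, 36 - 29) = 7.
Household 3: others sum to 53; max(0, 36 - 53) = 0.
Household 4: others sum to 49; max(0, 36 - 49) = 0.
Total collected = 2 + 7 + 0 + 0 = 9.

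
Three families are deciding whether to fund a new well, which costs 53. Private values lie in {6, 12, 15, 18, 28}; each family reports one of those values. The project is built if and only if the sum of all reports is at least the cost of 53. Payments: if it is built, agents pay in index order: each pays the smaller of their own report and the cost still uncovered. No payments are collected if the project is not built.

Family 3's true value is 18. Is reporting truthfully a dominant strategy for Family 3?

Check each profile of the others' reports and compare truth against every alternative report.
Others report (28, 28): truth gives 18, best alternative gives 18.
Others report (18, 28): truth gives 11, best alternative gives 11.
Others report (28, 18): truth gives 11, best alternative gives 11.
Others report (15, 28): truth gives 8, best alternative gives 8.
Others report (28, 15): truth gives 8, best alternative gives 8.
Others report (12, 28): truth gives 5, best alternative gives 5.
(Remaining 19 profiles checked similarly; truth is weakly best in each.)
In every case the truthful report is at least as good as any alternative, so it is a dominant strategy.

Yes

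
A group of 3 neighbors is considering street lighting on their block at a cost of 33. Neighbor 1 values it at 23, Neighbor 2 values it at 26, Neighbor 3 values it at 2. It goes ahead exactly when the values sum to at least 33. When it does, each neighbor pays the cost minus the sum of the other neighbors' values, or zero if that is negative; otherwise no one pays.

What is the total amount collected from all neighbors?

13

Total value 51 ≥ cost 33, so it is built.
Neighbor 1: others sum to 28; max(0, 33 - 28) = 5.
Neighbor 2: others sum to 25; max(0, 33 - 25) = 8.
Neighbor 3: others sum to 49; max(0, 33 - 49) = 0.
Total collected = 5 + 8 + 0 = 13.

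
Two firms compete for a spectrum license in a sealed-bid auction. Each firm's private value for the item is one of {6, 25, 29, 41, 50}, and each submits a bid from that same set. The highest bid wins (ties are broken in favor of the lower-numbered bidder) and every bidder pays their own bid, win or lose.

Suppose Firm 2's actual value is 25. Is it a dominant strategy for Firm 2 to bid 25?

Consider the case where Firm 1 bids 25.
Truthful bid 25: loses but pays 25, utility -25.
Bid 6 instead: loses but pays 6, utility -6.
Since -6 > -25, bidding 6 is strictly better here, so truthful bidding is not dominant.

No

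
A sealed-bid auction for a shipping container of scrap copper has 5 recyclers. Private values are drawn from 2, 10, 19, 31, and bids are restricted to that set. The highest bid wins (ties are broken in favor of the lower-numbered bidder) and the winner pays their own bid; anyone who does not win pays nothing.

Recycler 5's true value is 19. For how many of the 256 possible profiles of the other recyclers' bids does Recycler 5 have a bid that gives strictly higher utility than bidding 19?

Others bid (2, 2, 2, 2): truth gives 0; bid 10 gives 9 > 0. Violating.
Others bid (2, 2, 2, 10): truth gives 0; no alternative beats it.
Others bid (2, 2, 2, 19): truth gives 0; no alternative beats it.
(Checking all 256 profiles: 1 has a profitable deviation, 255 do not.)

1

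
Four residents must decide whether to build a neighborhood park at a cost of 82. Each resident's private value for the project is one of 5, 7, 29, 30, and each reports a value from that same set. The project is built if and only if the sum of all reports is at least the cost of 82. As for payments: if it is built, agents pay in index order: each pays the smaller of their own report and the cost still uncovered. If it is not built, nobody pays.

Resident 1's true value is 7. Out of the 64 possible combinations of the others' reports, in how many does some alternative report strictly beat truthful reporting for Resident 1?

Others report (29, 29, 29): truth gives 0; report 5 gives 2 > 0. Violating.
Others report (29, 29, 30): truth gives 0; report 5 gives 2 > 0. Violating.
Others report (29, 30, 29): truth gives 0; report 5 gives 2 > 0. Violating.
Others report (29, 30, 30): truth gives 0; report 5 gives 2 > 0. Violating.
Others report (5, 5, 5): truth gives 0; no alternative beats it.
Others report (5, 5, 7): truth gives 0; no alternative beats it.
(Checking all 64 profiles: 8 have a profitable deviation, 56 do not.)

8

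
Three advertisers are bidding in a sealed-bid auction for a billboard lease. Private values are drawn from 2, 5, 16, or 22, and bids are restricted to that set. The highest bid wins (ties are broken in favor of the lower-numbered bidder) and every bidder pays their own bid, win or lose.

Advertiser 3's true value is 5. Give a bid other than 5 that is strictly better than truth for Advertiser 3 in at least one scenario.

Suppose Advertiser 1 bids 2 and Advertiser 2 bids 5.
Bid 5: loses but pays 5, utility -5.
Bid 2: loses but pays 2, utility -2.
So bidding 2 beats truth here (-2 > -5).

2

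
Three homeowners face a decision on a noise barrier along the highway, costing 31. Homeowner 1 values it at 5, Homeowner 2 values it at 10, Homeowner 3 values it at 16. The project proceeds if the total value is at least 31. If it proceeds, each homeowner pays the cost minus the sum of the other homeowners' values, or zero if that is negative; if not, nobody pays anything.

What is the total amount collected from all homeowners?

Total value 31 ≥ cost 31, so it is built.
Homeowner 1: others sum to 26; max(0, 31 - 26) = 5.
Homeowner 2: others sum to 21; max(0, 31 - 21) = 10.
Homeowner 3: others sum to 15; max(0, 31 - 15) = 16.
Total collected = 5 + 10 + 16 = 31.

31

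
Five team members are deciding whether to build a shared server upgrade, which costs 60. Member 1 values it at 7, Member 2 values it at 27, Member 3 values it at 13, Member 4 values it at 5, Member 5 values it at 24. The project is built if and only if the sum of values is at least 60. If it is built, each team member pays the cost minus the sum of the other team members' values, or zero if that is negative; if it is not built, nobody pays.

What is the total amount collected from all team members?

Total value 76 ≥ cost 60, so it is built.
Member 1: others sum to 69; max(0, 60 - 69) = 0.
Member 2: others sum to 49; max(0, 60 - 49) = 11.
Member 3: others sum to 63; max(0, 60 - 63) = 0.
Member 4: others sum to 71; max(0, 60 - 71) = 0.
Member 5: others sum to 52; max(0, 60 - 52) = 8.
Total collected = 0 + 11 + 0 + 0 + 8 = 19.

19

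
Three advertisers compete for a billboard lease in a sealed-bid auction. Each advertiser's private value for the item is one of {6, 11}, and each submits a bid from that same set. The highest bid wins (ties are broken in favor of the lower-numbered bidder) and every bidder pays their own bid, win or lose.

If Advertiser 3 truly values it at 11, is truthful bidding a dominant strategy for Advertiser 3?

No

Consider the case where Advertiser 1 bids 6 and Advertiser 2 bids 11.
Truthful bid 11: loses but pays 11, utility -11.
Bid 6 instead: loses but pays 6, utility -6.
Since -6 > -11, bidding 6 is strictly better here, so truthful bidding is not dominant.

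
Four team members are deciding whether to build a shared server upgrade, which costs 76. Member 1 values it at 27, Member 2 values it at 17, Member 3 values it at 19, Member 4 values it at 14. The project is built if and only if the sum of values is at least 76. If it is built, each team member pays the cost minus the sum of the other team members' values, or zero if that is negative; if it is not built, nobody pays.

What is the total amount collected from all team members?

73

Total value 77 ≥ cost 76, so it is built.
Member 1: others sum to 50; max(0, 76 - 50) = 26.
Member 2: others sum to 60; max(0, 76 - 60) = 16.
Member 3: others sum to 58; max(0, 76 - 58) = 18.
Member 4: others sum to 63; max(0, 76 - 63) = 13.
Total collected = 26 + 16 + 18 + 13 = 73.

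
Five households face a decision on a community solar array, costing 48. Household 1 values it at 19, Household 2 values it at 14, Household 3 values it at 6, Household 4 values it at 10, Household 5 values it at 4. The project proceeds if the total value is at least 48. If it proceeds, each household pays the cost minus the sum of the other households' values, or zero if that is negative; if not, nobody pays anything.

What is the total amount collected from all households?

Total value 53 ≥ cost 48, so it is built.
Household 1: others sum to 34; max(0, 48 - 34) = 14.
Household 2: others sum to 39; max(0, 48 - 39) = 9.
Household 3: others sum to 47; max(0, 48 - 47) = 1.
Household 4: others sum to 43; max(0, 48 - 43) = 5.
Household 5: others sum to 49; max(0, 48 - 49) = 0.
Total collected = 14 + 9 + 1 + 5 + 0 = 29.

29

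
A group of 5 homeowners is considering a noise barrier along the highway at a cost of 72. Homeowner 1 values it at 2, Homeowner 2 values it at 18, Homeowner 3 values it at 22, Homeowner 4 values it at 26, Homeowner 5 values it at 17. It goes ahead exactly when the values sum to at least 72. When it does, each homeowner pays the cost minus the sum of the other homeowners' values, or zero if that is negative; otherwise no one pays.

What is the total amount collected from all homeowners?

Total value 85 ≥ cost 72, so it is built.
Homeowner 1: others sum to 83; max(0, 72 - 83) = 0.
Homeowner 2: others sum to 67; max(0, 72 - 67) = 5.
Homeowner 3: others sum to 63; max(0, 72 - 63) = 9.
Homeowner 4: others sum to 59; max(0, 72 - 59) = 13.
Homeowner 5: others sum to 68; max(0, 72 - 68) = 4.
Total collected = 0 + 5 + 9 + 13 + 4 = 31.

31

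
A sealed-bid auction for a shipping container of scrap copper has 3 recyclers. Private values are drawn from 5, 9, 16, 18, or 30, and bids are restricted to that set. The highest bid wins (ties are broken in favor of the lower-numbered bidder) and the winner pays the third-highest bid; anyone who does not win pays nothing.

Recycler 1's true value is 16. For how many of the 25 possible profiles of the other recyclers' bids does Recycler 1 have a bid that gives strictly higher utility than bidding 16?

Others bid (5, 18): truth gives 0; bid 18 gives 11 > 0. Violating.
Others bid (5, 30): truth gives 0; bid 30 gives 11 > 0. Violating.
Others bid (9, 18): truth gives 0; bid 18 gives 7 > 0. Violating.
Others bid (9, 30): truth gives 0; bid 30 gives 7 > 0. Violating.
Others bid (5, 5): truth gives 11; no alternative beats it.
Others bid (5, 9): truth gives 11; no alternative beats it.
(Checking all 25 profiles: 8 have a profitable deviation, 17 do not.)

8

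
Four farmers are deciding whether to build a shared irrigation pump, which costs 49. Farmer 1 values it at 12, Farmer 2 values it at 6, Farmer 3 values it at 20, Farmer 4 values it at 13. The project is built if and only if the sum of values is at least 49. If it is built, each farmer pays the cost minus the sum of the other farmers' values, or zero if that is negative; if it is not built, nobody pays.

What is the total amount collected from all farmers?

Total value 51 ≥ cost 49, so it is built.
Farmer 1: others sum to 39; max(0, 49 - 39) = 10.
Farmer 2: others sum to 45; max(0, 49 - 45) = 4.
Farmer 3: others sum to 31; max(0, 49 - 31) = 18.
Farmer 4: others sum to 38; max(0, 49 - 38) = 11.
Total collected = 10 + 4 + 18 + 11 = 43.

43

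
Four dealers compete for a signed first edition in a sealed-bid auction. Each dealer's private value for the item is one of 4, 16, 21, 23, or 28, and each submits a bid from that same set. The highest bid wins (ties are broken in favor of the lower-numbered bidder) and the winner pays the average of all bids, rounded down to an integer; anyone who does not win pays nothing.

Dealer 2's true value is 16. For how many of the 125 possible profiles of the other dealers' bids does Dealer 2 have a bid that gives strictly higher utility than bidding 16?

Others bid (4, 4, 21): truth gives 0; bid 21 gives 4 > 0. Violating.
Others bid (4, 4, 23): truth gives 0; bid 23 gives 3 > 0. Violating.
Others bid (4, 16, 21): truth gives 0; bid 21 gives 1 > 0. Violating.
Others bid (4, 21, 4): truth gives 0; bid 21 gives 4 > 0. Violating.
Others bid (4, 4, 4): truth gives 9; no alternative beats it.
Others bid (4, 4, 16): truth gives 6; no alternative beats it.
(Checking all 125 profiles: 13 have a profitable deviation, 112 do not.)

13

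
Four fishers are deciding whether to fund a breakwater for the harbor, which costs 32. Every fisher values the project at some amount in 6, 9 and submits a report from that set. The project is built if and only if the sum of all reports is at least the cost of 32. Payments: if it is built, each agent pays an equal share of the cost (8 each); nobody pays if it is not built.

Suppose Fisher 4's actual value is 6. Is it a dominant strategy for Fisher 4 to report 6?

Yes

Check each profile of the others' reports and compare truth against every alternative report.
Others report (6, 9, 9): truth gives 0, best alternative gives -2.
Others report (9, 6, 9): truth gives 0, best alternative gives -2.
Others report (9, 9, 6): truth gives 0, best alternative gives -2.
Others report (9, 9, 9): truth gives -2, best alternative gives -2.
Others report (6, 6, 6): truth gives 0, best alternative gives 0.
Others report (6, 6, 9): truth gives 0, best alternative gives 0.
(Remaining 2 profiles checked similarly; truth is weakly best in each.)
In every case the truthful report is at least as good as any alternative, so it is a dominant strategy.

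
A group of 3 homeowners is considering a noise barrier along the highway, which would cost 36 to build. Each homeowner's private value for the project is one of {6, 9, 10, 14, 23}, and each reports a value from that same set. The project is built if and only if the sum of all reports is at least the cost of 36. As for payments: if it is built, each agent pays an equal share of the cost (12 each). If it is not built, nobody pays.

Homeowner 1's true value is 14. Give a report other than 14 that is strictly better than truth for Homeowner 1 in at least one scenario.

23

Suppose Homeowner 2 reports 6 and Homeowner 3 reports 9.
Report 14: project not built, utility 0.
Report 23: project built, pays 12, utility 14 - 12 = 2.
So reporting 23 beats truth here (2 > 0).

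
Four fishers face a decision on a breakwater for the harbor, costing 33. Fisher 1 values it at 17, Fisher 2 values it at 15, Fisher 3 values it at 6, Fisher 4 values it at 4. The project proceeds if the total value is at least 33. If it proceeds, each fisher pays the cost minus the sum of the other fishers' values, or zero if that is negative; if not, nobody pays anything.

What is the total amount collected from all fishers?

Total value 42 ≥ cost 33, so it is built.
Fisher 1: others sum to 25; max(0, 33 - 25) = 8.
Fisher 2: others sum to 27; max(0, 33 - 27) = 6.
Fisher 3: others sum to 36; max(0, 33 - 36) = 0.
Fisher 4: others sum to 38; max(0, 33 - 38) = 0.
Total collected = 8 + 6 + 0 + 0 = 14.

14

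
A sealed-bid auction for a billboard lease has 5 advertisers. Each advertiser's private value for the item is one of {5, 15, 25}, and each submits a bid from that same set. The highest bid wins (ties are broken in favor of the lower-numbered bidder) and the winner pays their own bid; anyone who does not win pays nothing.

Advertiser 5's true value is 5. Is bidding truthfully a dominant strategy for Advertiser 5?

Check each profile of the others' bids and compare truth against every alternative bid.
Others bid (5, 5, 5, 5): truth gives 0, best alternative gives -10.
Others bid (5, 5, 5, 15): truth gives 0, best alternative gives 0.
Others bid (5, 5, 5, 25): truth gives 0, best alternative gives 0.
Others bid (5, 5, 15, 5): truth gives 0, best alternative gives 0.
Others bid (5, 5, 15, 15): truth gives 0, best alternative gives 0.
Others bid (5, 5, 15, 25): truth gives 0, best alternative gives 0.
(Remaining 75 profiles checked similarly; truth is weakly best in each.)
In every case the truthful bid is at least as good as any alternative, so it is a dominant strategy.

Yes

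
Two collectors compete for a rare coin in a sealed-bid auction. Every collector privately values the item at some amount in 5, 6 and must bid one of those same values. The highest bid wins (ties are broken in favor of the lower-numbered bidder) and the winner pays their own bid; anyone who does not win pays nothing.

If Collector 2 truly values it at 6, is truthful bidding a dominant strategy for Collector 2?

Check each profile of the others' bids and compare truth against every alternative bid.
Others bid (5): truth gives 0, best alternative gives 0.
Others bid (6): truth gives 0, best alternative gives 0.
In every case the truthful bid is at least as good as any alternative, so it is a dominant strategy.

Yes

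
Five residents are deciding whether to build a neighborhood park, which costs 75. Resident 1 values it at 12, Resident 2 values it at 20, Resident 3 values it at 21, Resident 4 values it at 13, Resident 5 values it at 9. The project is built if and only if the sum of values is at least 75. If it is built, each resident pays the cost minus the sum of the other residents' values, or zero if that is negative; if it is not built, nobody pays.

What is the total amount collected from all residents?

Total value 75 ≥ cost 75, so it is built.
Resident 1: others sum to 63; max(0, 75 - 63) = 12.
Resident 2: others sum to 55; max(0, 75 - 55) = 20.
Resident 3: others sum to 54; max(0, 75 - 54) = 21.
Resident 4: others sum to 62; max(0, 75 - 62) = 13.
Resident 5: others sum to 66; max(0, 75 - 66) = 9.
Total collected = 12 + 20 + 21 + 13 + 9 = 75.

75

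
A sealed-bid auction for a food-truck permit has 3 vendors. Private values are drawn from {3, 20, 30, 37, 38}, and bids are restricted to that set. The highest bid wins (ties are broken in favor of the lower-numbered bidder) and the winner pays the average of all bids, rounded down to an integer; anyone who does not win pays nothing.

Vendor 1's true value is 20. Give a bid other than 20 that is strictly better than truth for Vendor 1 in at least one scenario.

Suppose Vendor 2 bids 3 and Vendor 3 bids 3.
Bid 20: wins, pays 8, utility 20 - 8 = 12.
Bid 3: wins, pays 3, utility 20 - 3 = 17.
So bidding 3 beats truth here (17 > 12).

3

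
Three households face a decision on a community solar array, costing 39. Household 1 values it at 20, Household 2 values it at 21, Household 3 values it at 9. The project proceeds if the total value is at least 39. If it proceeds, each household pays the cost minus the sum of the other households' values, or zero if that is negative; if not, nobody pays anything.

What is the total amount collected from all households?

Total value 50 ≥ cost 39, so it is built.
Household 1: others sum to 30; max(0, 39 - 30) = 9.
Household 2: others sum to 29; max(0, 39 - 29) = 10.
Household 3: others sum to 41; max(0, 39 - 41) = 0.
Total collected = 9 + 10 + 0 = 19.

19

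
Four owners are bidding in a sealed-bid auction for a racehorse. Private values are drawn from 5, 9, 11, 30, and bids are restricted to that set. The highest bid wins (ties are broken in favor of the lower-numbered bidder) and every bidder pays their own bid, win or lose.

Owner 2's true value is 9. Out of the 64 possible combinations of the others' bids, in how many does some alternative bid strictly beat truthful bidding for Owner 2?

60

Others bid (5, 5, 11): truth gives -9; bid 11 gives -2 > -9. Violating.
Others bid (5, 5, 30): truth gives -9; bid 5 gives -5 > -9. Violating.
Others bid (5, 9, 11): truth gives -9; bid 11 gives -2 > -9. Violating.
Others bid (5, 9, 30): truth gives -9; bid 5 gives -5 > -9. Violating.
Others bid (5, 5, 5): truth gives 0; no alternative beats it.
Others bid (5, 5, 9): truth gives 0; no alternative beats it.
(Checking all 64 profiles: 60 have a profitable deviation, 4 do not.)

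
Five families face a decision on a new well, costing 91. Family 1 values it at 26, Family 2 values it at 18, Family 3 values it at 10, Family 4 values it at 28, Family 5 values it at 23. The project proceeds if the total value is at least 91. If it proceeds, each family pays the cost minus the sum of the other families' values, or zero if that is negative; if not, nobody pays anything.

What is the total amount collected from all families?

39

Total value 105 ≥ cost 91, so it is built.
Family 1: others sum to 79; max(0, 91 - 79) = 12.
Family 2: others sum to 87; max(0, 91 - 87) = 4.
Family 3: others sum to 95; max(0, 91 - 95) = 0.
Family 4: others sum to 77; max(0, 91 - 77) = 14.
Family 5: others sum to 82; max(0, 91 - 82) = 9.
Total collected = 12 + 4 + 0 + 14 + 9 = 39.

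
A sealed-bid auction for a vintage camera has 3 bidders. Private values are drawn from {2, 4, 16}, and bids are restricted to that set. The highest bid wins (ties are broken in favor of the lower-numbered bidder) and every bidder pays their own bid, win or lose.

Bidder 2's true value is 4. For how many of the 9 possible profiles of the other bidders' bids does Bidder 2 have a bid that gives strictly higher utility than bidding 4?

7

Others bid (2, 16): truth gives -4; bid 2 gives -2 > -4. Violating.
Others bid (4, 2): truth gives -4; bid 2 gives -2 > -4. Violating.
Others bid (4, 4): truth gives -4; bid 2 gives -2 > -4. Violating.
Others bid (4, 16): truth gives -4; bid 2 gives -2 > -4. Violating.
Others bid (2, 2): truth gives 0; no alternative beats it.
Others bid (2, 4): truth gives 0; no alternative beats it.
(Checking all 9 profiles: 7 have a profitable deviation, 2 do not.)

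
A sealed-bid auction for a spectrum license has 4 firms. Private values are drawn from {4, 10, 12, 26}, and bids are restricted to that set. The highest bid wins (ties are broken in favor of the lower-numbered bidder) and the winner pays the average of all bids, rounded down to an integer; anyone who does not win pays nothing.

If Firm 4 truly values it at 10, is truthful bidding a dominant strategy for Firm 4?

No

Consider the case where Firm 1 bids 4, Firm 2 bids 4 and Firm 3 bids 10.
Truthful bid 10: loses, pays 0, utility 0.
Bid 12 instead: wins, pays 7, utility 10 - 7 = 3.
Since 3 > 0, bidding 12 is strictly better here, so truthful bidding is not dominant.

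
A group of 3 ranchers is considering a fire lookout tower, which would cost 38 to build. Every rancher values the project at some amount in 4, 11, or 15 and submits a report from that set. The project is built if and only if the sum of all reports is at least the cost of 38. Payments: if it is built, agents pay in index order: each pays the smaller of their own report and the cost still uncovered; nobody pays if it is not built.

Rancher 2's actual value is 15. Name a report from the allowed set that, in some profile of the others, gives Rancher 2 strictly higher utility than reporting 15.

11

Suppose Rancher 1 reports 15 and Rancher 3 reports 15.
Report 15: project built, pays 15, utility 15 - 15 = 0.
Report 11: project built, pays 11, utility 15 - 11 = 4.
So reporting 11 beats truth here (4 > 0).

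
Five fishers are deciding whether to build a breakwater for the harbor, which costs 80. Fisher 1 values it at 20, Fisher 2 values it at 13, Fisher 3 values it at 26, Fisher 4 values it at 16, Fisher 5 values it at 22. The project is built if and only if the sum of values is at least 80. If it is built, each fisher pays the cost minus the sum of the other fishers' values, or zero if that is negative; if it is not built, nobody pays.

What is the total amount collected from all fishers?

Total value 97 ≥ cost 80, so it is built.
Fisher 1: others sum to 77; max(0, 80 - 77) = 3.
Fisher 2: others sum to 84; max(0, 80 - 84) = 0.
Fisher 3: others sum to 71; max(0, 80 - 71) = 9.
Fisher 4: others sum to 81; max(0, 80 - 81) = 0.
Fisher 5: others sum to 75; max(0, 80 - 75) = 5.
Total collected = 3 + 0 + 9 + 0 + 5 = 17.

17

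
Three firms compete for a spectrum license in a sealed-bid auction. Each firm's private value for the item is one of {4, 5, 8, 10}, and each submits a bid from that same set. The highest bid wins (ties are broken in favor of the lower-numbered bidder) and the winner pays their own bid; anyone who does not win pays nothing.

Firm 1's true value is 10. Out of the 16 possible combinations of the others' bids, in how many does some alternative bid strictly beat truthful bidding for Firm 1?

Others bid (4, 4): truth gives 0; bid 4 gives 6 > 0. Violating.
Others bid (4, 5): truth gives 0; bid 5 gives 5 > 0. Violating.
Others bid (4, 8): truth gives 0; bid 8 gives 2 > 0. Violating.
Others bid (5, 4): truth gives 0; bid 5 gives 5 > 0. Violating.
Others bid (4, 10): truth gives 0; no alternative beats it.
Others bid (5, 10): truth gives 0; no alternative beats it.
(Checking all 16 profiles: 9 have a profitable deviation, 7 do not.)

9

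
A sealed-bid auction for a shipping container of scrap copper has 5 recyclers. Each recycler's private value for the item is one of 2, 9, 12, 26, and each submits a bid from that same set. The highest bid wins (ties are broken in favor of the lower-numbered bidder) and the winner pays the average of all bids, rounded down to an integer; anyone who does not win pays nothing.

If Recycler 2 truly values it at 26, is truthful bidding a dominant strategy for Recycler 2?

No

Consider the case where Recycler 1 bids 2, Recycler 3 bids 2, Recycler 4 bids 2 and Recycler 5 bids 2.
Truthful bid 26: wins, pays 6, utility 26 - 6 = 20.
Bid 9 instead: wins, pays 3, utility 26 - 3 = 23.
Since 23 > 20, bidding 9 is strictly better here, so truthful bidding is not dominant.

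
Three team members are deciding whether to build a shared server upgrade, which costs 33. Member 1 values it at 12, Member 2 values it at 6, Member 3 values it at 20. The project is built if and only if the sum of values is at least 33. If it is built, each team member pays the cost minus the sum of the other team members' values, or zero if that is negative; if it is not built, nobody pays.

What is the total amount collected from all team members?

Total value 38 ≥ cost 33, so it is built.
Member 1: others sum to 26; max(0, 33 - 26) = 7.
Member 2: others sum to 32; max(0, 33 - 32) = 1.
Member 3: others sum to 18; max(0, 33 - 18) = 15.
Total collected = 7 + 1 + 15 = 23.

23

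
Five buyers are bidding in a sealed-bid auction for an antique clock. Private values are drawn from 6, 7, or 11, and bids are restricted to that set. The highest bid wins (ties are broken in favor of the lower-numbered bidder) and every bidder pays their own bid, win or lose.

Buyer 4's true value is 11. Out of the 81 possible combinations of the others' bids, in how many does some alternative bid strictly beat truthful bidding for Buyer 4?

Others bid (6, 6, 6, 6): truth gives 0; bid 7 gives 4 > 0. Violating.
Others bid (6, 6, 6, 7): truth gives 0; bid 7 gives 4 > 0. Violating.
Others bid (6, 6, 11, 6): truth gives -11; bid 6 gives -6 > -11. Violating.
Others bid (6, 6, 11, 7): truth gives -11; bid 6 gives -6 > -11. Violating.
Others bid (6, 6, 6, 11): truth gives 0; no alternative beats it.
Others bid (6, 6, 7, 6): truth gives 0; no alternative beats it.
(Checking all 81 profiles: 59 have a profitable deviation, 22 do not.)

59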